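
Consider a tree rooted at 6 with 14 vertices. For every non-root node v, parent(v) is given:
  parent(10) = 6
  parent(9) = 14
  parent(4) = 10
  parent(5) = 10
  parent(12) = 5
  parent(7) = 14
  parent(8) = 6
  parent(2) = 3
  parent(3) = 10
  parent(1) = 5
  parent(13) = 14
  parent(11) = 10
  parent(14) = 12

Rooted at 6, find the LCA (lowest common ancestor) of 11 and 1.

10

Path 11→root: 11 10 6; path 1→root: 1 5 10 6.
First common node: 10.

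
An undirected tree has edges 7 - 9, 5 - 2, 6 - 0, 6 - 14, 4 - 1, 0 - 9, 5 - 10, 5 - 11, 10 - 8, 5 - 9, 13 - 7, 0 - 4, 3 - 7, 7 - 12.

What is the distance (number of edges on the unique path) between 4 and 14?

3

4–0–6–14: 3 edges.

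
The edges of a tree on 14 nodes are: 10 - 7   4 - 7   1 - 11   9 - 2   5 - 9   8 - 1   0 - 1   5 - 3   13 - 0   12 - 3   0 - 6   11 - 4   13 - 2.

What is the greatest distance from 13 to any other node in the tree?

6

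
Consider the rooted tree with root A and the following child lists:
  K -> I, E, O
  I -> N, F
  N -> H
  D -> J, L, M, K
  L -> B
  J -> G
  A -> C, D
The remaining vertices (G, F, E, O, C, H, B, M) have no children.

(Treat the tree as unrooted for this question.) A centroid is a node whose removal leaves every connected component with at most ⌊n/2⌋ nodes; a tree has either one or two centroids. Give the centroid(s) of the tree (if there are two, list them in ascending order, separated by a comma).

D

Delete D: the remaining components have sizes 7, 2, 2, 2, 1. Max 7 ≤ 7, so D is a centroid.
Every other node leaves some component of size > 7, so the centroid is unique.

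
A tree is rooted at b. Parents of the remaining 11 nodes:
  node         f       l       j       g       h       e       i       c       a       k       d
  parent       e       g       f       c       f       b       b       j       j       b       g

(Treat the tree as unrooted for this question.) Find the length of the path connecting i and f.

3

Walking from i: i–b–e–f. Length 3.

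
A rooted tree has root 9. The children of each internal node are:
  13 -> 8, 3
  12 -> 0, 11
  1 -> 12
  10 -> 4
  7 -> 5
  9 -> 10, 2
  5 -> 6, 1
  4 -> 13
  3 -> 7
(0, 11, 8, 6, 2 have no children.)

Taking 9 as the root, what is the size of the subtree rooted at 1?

1's subtree: {1, 12, 0, 11}, size 4.

4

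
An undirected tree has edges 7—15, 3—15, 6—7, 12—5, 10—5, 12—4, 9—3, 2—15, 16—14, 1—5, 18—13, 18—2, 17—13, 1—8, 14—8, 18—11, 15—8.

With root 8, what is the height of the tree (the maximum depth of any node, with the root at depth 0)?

A deepest node is 17, reached by 8–15–2–18–13–17.
That path has 5 edges, so the height is 5.

5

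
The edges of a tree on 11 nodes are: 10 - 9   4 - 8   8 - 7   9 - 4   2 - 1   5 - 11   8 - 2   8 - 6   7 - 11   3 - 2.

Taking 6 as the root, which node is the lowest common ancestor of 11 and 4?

8

11's ancestor chain is 11, 7, 8, 6 and 4's is 4, 8, 6; they first meet at 8.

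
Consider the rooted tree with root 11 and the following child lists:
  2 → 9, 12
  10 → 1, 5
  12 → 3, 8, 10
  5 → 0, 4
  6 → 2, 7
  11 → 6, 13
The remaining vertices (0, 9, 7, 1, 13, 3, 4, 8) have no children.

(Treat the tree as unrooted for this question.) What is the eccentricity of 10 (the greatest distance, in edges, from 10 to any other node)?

5

The node farthest from 10 is 13, via 10-12-2-6-11-13 — 5 edges.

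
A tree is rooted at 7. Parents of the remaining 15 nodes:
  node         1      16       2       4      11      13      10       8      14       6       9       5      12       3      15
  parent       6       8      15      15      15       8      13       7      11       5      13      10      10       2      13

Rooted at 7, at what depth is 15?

3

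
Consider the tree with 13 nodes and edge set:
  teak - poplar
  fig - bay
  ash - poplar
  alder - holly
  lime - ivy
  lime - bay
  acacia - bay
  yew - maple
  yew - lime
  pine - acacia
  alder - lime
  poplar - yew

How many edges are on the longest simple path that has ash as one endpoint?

6

Distances from ash peak at 6, attained at pine.
ash – poplar – yew – lime – bay – acacia – pine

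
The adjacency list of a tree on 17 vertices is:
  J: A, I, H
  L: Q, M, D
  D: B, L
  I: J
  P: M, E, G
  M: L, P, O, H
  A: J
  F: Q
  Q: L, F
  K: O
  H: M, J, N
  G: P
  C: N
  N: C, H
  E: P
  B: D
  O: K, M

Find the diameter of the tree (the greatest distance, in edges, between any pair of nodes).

6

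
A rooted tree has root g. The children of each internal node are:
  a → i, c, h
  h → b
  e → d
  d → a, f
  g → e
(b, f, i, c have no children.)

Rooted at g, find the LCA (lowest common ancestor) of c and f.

d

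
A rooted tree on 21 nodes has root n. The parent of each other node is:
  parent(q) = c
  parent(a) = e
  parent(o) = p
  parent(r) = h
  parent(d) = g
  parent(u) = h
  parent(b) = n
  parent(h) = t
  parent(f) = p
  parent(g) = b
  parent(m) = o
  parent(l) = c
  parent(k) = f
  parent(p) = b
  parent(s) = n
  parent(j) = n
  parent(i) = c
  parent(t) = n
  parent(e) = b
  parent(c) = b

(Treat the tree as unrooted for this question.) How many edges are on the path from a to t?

a – e – b – n – t: 4 edges.

4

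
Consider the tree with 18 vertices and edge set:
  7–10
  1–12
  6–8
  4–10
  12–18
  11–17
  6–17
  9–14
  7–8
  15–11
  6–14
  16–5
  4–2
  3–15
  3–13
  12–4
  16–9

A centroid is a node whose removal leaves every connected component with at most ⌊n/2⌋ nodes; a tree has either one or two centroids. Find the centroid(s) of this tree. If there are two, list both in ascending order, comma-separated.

6

If 6 is removed the pieces have sizes 8, 5, 4, all ≤ ⌊18/2⌋ = 9.
No neighbour of 6 does as well, so 6 is the unique centroid.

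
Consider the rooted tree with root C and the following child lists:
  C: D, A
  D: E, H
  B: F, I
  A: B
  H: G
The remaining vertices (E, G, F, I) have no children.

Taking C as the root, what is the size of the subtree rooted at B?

Descendants of B (including itself): B, F, I. That's 3.

3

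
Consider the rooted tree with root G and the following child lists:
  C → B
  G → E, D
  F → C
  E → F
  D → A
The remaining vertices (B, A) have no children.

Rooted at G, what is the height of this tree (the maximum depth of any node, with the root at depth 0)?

B sits deepest: G–E–F–C–B — 4 edges from the root.

4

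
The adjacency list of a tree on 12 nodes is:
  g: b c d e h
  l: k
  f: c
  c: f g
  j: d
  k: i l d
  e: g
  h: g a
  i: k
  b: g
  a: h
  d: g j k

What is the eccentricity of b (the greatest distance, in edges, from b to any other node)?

A farthest node from b is i (l also at distance 4).
The path b – g – d – k – i has 4 edges.

4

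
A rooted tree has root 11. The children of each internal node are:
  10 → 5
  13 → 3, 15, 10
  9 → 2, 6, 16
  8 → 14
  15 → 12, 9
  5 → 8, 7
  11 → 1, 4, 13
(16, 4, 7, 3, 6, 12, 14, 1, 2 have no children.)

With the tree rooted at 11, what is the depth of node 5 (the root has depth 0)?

3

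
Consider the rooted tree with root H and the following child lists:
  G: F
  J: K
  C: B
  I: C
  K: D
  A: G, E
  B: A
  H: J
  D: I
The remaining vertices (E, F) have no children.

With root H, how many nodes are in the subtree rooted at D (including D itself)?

The subtree rooted at D contains: D, I, C, B, A, G, E, F — 8 nodes.

8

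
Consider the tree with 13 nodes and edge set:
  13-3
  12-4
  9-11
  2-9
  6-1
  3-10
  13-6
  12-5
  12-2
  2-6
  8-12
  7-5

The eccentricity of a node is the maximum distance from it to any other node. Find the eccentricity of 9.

5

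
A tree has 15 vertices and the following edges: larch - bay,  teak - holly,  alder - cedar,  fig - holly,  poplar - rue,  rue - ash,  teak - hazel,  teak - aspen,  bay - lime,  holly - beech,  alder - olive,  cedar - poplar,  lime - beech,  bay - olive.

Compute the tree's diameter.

11

BFS from aspen reaches ash last, at distance 11; BFS from ash confirms no node is farther.
Path: aspen-teak-holly-beech-lime-bay-olive-alder-cedar-poplar-rue-ash.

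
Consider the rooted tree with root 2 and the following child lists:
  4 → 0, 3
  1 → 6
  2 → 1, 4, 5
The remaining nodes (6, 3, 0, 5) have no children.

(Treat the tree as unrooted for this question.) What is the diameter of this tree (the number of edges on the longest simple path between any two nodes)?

A longest path is 6–1–2–4–3, with 4 edges.

4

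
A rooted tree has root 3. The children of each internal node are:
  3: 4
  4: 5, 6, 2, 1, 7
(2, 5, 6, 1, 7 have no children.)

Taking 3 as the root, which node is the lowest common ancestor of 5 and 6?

5's ancestor chain is 5, 4, 3 and 6's is 6, 4, 3; they first meet at 4.

4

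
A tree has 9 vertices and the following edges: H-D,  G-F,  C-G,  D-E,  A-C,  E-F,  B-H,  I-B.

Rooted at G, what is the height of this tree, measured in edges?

I sits deepest: G–F–E–D–H–B–I — 6 edges from the root.

6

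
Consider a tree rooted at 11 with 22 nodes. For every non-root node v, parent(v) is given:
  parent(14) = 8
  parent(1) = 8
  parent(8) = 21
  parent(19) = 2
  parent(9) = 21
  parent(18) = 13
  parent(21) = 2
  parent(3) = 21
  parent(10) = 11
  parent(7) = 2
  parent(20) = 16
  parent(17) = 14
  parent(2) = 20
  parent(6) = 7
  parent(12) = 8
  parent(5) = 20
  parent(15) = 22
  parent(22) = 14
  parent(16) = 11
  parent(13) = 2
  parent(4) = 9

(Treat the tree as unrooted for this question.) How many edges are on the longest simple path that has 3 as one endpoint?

6

A farthest node from 3 is 10.
The path 3–21–2–20–16–11–10 has 6 edges.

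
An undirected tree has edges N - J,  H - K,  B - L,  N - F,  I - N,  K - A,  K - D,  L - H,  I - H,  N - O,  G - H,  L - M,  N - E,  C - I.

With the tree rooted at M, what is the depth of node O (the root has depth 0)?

5

M–L–H–I–N–O — 5 edges.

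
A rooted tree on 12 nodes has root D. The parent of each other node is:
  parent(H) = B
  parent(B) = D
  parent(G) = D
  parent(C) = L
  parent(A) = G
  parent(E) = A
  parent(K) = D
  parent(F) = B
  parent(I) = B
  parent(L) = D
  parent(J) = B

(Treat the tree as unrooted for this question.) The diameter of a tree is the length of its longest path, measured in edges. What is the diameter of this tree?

Starting from E, a farthest node is J at distance 5.
One longest path: E–A–G–D–B–J.
So the diameter is 5.

5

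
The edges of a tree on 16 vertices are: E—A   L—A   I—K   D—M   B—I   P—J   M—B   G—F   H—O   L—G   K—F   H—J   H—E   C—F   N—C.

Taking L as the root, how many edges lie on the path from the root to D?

7

L → G → F → K → I → B → M → D — 7 edges.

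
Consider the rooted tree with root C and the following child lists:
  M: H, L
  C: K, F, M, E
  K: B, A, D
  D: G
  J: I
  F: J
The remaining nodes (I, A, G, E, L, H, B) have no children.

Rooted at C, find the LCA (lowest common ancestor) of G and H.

C

Path G→root: G D K C; path H→root: H M C.
First common node: C.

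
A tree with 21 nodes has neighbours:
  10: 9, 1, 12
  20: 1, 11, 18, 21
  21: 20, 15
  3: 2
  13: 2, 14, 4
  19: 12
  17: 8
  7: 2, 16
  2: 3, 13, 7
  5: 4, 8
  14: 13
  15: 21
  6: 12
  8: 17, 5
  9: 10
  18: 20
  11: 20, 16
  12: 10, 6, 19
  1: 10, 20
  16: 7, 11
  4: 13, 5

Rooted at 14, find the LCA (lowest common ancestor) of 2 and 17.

13

2's ancestor chain is 2, 13, 14 and 17's is 17, 8, 5, 4, 13, 14; they first meet at 13.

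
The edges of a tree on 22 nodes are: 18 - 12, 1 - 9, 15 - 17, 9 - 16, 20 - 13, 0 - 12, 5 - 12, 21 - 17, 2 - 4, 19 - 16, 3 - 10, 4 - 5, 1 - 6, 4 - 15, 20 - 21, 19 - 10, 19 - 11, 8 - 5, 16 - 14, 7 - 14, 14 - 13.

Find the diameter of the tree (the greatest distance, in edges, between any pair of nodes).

13

Starting from 0, a farthest node is 3 at distance 13.
One longest path: 0-12-5-4-15-17-21-20-13-14-16-19-10-3.
So the diameter is 13.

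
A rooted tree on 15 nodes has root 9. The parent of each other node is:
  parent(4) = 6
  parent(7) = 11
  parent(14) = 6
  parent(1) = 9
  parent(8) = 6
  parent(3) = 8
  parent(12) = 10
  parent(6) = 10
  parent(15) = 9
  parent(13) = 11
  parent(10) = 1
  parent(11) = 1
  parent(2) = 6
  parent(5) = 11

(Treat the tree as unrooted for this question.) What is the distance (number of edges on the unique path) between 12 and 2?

Walking from 12: 12 – 10 – 6 – 2. Length 3.

3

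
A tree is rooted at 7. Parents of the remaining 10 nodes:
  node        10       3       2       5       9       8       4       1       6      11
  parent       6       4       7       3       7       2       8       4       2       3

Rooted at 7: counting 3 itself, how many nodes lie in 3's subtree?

Descendants of 3 (including itself): 3, 11, 5. That's 3.

3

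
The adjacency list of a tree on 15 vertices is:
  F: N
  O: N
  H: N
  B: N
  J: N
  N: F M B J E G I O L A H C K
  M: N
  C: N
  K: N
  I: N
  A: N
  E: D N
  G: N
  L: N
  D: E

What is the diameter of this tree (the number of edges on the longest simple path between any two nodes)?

BFS from D reaches K last, at distance 3; BFS from K confirms no node is farther.
Path: D–E–N–K.

3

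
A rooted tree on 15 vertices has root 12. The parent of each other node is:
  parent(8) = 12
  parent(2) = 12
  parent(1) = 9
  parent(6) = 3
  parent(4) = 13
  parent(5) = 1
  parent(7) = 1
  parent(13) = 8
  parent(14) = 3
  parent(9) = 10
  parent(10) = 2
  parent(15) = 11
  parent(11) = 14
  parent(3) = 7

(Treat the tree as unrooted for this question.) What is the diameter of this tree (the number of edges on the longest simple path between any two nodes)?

12

BFS from 15 reaches 4 last, at distance 12; BFS from 4 confirms no node is farther.
Path: 15 - 11 - 14 - 3 - 7 - 1 - 9 - 10 - 2 - 12 - 8 - 13 - 4.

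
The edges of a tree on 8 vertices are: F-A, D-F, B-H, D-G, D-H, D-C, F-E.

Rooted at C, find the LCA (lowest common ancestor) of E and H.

D

Path E→root: E F D C; path H→root: H D C.
First common node: D.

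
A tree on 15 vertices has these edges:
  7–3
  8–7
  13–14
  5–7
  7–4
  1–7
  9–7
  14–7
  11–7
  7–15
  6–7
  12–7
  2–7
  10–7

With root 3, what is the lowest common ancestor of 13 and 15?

7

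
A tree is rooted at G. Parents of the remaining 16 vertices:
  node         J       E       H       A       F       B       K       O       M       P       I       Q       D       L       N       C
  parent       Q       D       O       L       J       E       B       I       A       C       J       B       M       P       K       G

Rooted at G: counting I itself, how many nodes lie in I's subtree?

Descendants of I (including itself): I, O, H. That's 3.

3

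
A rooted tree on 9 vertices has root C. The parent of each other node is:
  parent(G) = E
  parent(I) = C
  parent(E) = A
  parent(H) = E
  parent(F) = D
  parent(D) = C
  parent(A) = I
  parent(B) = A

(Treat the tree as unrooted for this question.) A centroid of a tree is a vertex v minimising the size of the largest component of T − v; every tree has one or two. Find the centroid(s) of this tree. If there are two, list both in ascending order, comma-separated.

Delete A: the remaining components have sizes 4, 3, 1. Max 4 ≤ 4, so A is a centroid.
No neighbour of A does as well, so A is the unique centroid.

A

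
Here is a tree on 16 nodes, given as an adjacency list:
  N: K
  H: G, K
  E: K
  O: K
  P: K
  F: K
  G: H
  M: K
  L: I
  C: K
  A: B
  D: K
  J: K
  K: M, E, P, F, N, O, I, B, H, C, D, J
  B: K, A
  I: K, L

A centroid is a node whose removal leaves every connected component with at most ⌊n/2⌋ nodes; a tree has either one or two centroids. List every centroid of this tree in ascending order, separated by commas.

K

Delete K: the remaining components have sizes 2, 2, 2, 1, 1, 1, 1, 1, 1, 1, 1, 1. Max 2 ≤ 8, so K is a centroid.
Every other node leaves some component of size > 8, so the centroid is unique.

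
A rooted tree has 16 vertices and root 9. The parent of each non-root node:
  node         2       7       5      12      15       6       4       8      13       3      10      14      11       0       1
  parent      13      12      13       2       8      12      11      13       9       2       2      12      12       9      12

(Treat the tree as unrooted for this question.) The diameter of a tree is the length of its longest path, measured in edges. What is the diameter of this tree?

A longest path is 15 - 8 - 13 - 2 - 12 - 11 - 4, with 6 edges.

6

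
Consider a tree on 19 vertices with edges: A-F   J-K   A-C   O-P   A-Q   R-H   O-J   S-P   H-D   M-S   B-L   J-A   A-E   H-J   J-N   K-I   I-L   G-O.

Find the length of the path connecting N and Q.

3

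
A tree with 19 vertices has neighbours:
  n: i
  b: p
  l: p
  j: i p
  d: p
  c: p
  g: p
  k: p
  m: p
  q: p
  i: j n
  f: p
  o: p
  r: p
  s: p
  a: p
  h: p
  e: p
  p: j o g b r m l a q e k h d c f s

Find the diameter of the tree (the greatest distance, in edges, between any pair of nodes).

4

A longest path is n - i - j - p - g, with 4 edges.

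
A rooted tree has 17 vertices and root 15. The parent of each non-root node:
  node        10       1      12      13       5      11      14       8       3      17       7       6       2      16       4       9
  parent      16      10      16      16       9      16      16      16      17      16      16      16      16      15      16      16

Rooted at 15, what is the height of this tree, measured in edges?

3 sits deepest: 15 → 16 → 17 → 3 — 3 edges from the root.

3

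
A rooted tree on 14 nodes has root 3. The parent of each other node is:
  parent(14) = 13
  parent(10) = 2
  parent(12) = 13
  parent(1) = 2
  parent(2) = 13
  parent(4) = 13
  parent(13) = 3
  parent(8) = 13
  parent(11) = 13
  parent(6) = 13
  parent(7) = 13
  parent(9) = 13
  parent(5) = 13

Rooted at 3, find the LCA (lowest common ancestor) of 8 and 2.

13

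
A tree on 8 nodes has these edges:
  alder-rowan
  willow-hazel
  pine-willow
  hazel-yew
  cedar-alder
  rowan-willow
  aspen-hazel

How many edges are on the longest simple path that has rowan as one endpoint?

The node farthest from rowan is yew (aspen also at distance 3), via rowan – willow – hazel – yew — 3 edges.

3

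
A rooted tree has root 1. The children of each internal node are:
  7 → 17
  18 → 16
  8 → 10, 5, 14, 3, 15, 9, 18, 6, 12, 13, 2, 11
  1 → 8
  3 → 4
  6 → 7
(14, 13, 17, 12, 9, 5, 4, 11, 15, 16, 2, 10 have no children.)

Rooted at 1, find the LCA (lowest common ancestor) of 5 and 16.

5's ancestor chain is 5, 8, 1 and 16's is 16, 18, 8, 1; they first meet at 8.

8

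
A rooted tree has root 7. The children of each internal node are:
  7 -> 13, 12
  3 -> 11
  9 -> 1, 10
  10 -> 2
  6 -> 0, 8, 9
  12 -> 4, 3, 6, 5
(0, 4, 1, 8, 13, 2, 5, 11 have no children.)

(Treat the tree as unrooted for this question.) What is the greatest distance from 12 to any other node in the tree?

4

Distances from 12 peak at 4, attained at 2.
12-6-9-10-2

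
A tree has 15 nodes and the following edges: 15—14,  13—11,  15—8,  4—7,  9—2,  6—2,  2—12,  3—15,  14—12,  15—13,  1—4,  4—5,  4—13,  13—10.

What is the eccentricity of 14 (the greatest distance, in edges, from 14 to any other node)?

4

Distances from 14 peak at 4, attained at 7 (1, 5 also at distance 4).
14-15-13-4-7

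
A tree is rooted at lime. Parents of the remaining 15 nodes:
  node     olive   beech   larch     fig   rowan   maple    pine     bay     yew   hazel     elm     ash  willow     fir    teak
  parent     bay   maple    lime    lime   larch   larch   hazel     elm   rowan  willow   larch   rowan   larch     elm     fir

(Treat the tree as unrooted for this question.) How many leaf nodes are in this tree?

7

Degree-1 nodes: ash, beech, fig, olive, pine, teak, yew — 7 of them.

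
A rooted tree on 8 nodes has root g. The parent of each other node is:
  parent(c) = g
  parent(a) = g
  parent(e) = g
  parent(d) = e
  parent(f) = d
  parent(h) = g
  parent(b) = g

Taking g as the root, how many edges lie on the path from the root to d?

Climbing from d to the root: d – e – g. That's 2 steps.

2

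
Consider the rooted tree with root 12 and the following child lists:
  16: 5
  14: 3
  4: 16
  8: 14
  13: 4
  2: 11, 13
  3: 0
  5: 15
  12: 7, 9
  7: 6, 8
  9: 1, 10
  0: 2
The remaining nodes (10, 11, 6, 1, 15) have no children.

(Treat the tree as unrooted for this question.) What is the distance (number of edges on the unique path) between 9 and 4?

9

The path is 9–12–7–8–14–3–0–2–13–4, which has 9 edges.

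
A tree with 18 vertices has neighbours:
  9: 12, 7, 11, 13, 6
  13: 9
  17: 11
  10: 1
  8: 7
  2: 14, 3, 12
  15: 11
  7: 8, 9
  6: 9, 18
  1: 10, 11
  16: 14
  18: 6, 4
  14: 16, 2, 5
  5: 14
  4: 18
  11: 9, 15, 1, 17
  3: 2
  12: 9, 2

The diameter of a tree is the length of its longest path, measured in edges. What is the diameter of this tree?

7

Starting from 5, a farthest node is 10 at distance 7.
One longest path: 5 – 14 – 2 – 12 – 9 – 11 – 1 – 10.
So the diameter is 7.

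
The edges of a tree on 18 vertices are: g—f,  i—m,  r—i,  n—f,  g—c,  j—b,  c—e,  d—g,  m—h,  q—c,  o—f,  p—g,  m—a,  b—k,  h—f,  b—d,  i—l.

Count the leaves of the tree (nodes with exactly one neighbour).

10

The leaves are a, e, j, k, l, n, o, p, q, r.
That is 10 leaves.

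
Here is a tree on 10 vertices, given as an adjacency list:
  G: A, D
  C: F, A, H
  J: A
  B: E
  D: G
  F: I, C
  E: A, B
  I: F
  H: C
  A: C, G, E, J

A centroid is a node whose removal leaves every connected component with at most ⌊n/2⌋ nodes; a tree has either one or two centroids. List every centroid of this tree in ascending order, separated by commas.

A

Delete A: the remaining components have sizes 4, 2, 2, 1. Max 4 ≤ 5, so A is a centroid.
Every other node leaves some component of size > 5, so the centroid is unique.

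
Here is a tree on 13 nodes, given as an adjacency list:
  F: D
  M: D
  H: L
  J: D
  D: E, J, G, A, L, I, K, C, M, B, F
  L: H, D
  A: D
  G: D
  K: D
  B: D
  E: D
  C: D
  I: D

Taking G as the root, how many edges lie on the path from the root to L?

2

Path from G to L: G → D → L, which has 2 edges.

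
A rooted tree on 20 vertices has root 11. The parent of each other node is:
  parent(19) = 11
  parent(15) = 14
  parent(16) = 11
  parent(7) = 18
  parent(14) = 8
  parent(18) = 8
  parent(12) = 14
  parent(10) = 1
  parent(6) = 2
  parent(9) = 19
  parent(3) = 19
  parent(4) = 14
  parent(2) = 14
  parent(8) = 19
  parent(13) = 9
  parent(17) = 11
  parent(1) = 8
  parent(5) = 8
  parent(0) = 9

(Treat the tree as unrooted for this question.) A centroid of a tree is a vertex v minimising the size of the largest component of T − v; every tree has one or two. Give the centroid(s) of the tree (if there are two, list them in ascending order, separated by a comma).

If 8 is removed the pieces have sizes 8, 6, 2, 2, 1, all ≤ ⌊20/2⌋ = 10.
Every other node leaves some component of size > 10, so the centroid is unique.

8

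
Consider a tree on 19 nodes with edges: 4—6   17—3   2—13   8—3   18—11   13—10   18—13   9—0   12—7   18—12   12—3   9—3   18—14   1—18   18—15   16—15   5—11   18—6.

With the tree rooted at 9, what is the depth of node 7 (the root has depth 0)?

Path from 9 to 7: 9 – 3 – 12 – 7, which has 3 edges.

3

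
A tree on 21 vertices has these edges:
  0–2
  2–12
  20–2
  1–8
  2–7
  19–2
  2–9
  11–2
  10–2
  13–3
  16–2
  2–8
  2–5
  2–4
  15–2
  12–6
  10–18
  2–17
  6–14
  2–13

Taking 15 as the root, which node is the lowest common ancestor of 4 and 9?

Path 4→root: 4 2 15; path 9→root: 9 2 15.
First common node: 2.

2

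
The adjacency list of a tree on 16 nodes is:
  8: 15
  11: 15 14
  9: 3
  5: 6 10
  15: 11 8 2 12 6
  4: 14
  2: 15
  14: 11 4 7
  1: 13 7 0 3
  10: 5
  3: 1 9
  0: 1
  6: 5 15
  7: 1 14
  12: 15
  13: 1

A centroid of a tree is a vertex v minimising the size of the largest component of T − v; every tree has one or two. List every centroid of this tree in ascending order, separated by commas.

Removing 11 splits the tree into components of sizes 8, 7; the largest is 8 ≤ ⌊16/2⌋ = 8.
Its neighbour 14 also leaves a largest component of size 8, so both are centroids.

11, 14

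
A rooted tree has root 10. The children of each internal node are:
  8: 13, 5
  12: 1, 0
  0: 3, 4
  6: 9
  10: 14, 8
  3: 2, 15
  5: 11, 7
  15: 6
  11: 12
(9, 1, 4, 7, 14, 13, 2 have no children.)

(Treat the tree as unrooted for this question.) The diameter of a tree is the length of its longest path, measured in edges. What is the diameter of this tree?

10

Starting from 9, a farthest node is 14 at distance 10.
One longest path: 9 - 6 - 15 - 3 - 0 - 12 - 11 - 5 - 8 - 10 - 14.
So the diameter is 10.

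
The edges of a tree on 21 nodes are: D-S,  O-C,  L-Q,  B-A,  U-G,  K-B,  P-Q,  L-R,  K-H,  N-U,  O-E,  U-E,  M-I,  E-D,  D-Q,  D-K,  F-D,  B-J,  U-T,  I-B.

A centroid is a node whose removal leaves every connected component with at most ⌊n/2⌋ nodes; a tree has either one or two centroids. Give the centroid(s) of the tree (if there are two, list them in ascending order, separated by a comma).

Delete D: the remaining components have sizes 7, 7, 4, 1, 1. Max 7 ≤ 10, so D is a centroid.
No neighbour of D does as well, so D is the unique centroid.

D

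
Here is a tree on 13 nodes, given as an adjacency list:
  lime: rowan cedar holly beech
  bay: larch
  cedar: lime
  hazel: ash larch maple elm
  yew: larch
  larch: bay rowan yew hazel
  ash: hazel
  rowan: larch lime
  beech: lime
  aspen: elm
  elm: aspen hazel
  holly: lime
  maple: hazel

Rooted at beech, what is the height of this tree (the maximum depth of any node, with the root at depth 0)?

A deepest node is aspen, reached by beech–lime–rowan–larch–hazel–elm–aspen.
That path has 6 edges, so the height is 6.

6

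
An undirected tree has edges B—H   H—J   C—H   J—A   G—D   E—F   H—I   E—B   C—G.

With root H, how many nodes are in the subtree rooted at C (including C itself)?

C's subtree: {C, G, D}, size 3.

3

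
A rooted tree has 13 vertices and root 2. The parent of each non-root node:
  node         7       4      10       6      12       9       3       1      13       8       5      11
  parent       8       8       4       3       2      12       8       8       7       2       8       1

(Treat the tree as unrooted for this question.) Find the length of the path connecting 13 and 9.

5

13–7–8–2–12–9: 5 edges.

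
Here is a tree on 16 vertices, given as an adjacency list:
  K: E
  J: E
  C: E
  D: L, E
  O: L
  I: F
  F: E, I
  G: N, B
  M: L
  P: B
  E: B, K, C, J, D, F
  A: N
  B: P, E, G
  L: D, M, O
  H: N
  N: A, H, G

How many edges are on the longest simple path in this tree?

7

A longest path is H – N – G – B – E – D – L – O, with 7 edges.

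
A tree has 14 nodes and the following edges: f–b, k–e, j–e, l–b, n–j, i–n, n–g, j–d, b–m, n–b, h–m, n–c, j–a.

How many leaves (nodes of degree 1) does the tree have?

Exactly 9 nodes have a single neighbour: a, c, d, f, g, h, i, k, l.

9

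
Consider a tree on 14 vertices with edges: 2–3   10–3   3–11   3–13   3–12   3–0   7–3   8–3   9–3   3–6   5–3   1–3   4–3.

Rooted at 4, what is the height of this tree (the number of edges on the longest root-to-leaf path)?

2

11 sits deepest: 4–3–11 — 2 edges from the root.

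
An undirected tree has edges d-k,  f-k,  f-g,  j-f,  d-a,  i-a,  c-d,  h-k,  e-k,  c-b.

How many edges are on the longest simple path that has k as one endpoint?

3

The node farthest from k is i (b also at distance 3), via k – d – a – i — 3 edges.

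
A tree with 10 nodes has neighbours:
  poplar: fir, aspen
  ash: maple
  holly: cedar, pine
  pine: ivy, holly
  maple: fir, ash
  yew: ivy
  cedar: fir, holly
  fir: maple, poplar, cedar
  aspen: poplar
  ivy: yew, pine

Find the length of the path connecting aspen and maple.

Walking from aspen: aspen – poplar – fir – maple. Length 3.

3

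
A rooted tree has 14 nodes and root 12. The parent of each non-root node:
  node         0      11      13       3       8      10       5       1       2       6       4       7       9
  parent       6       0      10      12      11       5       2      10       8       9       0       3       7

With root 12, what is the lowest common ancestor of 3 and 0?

3

3's ancestor chain is 3, 12 and 0's is 0, 6, 9, 7, 3, 12; they first meet at 3.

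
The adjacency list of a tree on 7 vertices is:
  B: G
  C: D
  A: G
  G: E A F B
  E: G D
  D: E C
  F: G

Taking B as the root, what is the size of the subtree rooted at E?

3

E's subtree: {E, D, C}, size 3.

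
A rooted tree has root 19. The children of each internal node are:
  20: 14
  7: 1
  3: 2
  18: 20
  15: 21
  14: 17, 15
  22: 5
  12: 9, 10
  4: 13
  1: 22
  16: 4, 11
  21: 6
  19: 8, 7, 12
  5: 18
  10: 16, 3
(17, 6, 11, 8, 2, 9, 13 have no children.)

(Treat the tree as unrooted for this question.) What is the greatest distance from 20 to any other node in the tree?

11

The node farthest from 20 is 13, via 20 – 18 – 5 – 22 – 1 – 7 – 19 – 12 – 10 – 16 – 4 – 13 — 11 edges.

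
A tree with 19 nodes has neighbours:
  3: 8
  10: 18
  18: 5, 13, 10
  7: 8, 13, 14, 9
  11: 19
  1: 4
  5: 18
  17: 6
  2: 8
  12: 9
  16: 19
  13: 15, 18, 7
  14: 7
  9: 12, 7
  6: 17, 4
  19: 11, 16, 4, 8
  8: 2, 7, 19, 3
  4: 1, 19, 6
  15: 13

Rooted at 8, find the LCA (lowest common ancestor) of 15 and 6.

15's ancestor chain is 15, 13, 7, 8 and 6's is 6, 4, 19, 8; they first meet at 8.

8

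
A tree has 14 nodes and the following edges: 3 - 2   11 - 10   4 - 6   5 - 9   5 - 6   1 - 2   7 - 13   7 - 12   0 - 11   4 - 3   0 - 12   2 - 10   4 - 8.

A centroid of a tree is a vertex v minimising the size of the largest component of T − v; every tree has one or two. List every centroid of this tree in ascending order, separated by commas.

If 2 is removed the pieces have sizes 6, 6, 1, all ≤ ⌊14/2⌋ = 7.
No neighbour of 2 does as well, so 2 is the unique centroid.

2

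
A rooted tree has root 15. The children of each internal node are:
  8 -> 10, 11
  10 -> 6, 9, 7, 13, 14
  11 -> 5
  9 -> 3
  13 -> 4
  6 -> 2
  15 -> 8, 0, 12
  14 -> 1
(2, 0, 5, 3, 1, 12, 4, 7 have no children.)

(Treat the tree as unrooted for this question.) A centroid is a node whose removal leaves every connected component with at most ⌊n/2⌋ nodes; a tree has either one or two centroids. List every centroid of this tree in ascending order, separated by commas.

10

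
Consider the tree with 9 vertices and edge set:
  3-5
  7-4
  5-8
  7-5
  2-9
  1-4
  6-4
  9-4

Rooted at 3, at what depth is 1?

4

Climbing from 1 to the root: 1 – 4 – 7 – 5 – 3. That's 4 steps.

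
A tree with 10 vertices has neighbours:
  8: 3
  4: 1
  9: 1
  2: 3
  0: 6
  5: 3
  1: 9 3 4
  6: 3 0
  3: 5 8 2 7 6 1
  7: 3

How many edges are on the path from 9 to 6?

Walking from 9: 9–1–3–6. Length 3.

3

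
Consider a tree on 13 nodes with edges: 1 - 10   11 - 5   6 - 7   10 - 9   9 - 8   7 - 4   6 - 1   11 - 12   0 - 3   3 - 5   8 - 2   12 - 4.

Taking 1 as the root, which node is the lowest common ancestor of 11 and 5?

Path 11→root: 11 12 4 7 6 1; path 5→root: 5 11 12 4 7 6 1.
First common node: 11.

11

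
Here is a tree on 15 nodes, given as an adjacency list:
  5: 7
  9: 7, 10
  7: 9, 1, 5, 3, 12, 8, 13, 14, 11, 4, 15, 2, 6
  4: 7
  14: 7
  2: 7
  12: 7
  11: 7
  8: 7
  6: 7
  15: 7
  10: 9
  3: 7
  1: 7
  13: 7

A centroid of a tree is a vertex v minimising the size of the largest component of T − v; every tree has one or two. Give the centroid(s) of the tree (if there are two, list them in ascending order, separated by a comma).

7

If 7 is removed the pieces have sizes 2, 1, 1, 1, 1, 1, 1, 1, 1, 1, 1, 1, 1, all ≤ ⌊15/2⌋ = 7.
Every other node leaves some component of size > 7, so the centroid is unique.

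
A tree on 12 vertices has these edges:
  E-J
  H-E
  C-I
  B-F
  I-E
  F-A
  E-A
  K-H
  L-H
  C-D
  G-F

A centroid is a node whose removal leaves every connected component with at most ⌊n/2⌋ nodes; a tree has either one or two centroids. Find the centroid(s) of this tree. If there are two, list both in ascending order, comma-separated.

E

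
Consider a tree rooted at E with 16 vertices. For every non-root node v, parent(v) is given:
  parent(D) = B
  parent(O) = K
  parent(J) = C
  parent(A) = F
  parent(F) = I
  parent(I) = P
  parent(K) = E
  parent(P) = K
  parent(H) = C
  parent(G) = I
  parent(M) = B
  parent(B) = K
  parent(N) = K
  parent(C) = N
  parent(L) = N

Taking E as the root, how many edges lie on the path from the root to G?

4

E – K – P – I – G — 4 edges.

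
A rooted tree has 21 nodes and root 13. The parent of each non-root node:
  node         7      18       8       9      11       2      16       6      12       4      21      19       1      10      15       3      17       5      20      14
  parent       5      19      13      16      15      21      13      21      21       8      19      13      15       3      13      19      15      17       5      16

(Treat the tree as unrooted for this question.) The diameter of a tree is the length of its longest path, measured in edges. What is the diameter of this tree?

7

A longest path is 6–21–19–13–15–17–5–20, with 7 edges.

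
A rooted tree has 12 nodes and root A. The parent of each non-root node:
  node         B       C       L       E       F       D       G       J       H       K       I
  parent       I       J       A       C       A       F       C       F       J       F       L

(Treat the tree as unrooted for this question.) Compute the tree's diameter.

Starting from G, a farthest node is B at distance 7.
One longest path: G-C-J-F-A-L-I-B.
So the diameter is 7.

7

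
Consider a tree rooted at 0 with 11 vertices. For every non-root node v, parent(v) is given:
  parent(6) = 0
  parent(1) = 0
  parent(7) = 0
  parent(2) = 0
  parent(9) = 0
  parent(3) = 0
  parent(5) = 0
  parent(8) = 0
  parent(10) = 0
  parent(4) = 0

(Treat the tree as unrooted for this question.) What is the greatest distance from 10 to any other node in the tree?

The node farthest from 10 is 1 (6, 2, 5, 3, 4, 9, 8, 7 also at distance 2), via 10–0–1 — 2 edges.

2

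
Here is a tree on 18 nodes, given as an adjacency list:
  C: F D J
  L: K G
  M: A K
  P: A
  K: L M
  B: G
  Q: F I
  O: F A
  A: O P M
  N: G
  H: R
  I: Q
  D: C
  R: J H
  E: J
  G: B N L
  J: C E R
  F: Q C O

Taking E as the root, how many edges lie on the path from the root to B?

Climbing from B to the root: B → G → L → K → M → A → O → F → C → J → E. That's 10 steps.

10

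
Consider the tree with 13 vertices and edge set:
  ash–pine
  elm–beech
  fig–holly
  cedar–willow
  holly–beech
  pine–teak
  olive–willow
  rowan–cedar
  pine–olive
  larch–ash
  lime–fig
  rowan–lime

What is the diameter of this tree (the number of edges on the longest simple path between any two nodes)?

11

Starting from elm, a farthest node is larch at distance 11.
One longest path: elm–beech–holly–fig–lime–rowan–cedar–willow–olive–pine–ash–larch.
So the diameter is 11.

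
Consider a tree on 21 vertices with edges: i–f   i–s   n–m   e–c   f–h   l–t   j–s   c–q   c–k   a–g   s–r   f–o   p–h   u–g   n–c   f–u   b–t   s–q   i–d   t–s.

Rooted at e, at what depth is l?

Path from e to l: e–c–q–s–t–l, which has 5 edges.

5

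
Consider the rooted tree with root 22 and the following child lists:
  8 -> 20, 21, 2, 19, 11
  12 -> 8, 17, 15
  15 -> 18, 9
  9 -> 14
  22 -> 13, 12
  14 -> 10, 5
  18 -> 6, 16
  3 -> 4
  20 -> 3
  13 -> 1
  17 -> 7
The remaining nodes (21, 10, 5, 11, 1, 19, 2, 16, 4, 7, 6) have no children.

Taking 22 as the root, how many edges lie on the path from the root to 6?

Path from 22 to 6: 22 → 12 → 15 → 18 → 6, which has 4 edges.

4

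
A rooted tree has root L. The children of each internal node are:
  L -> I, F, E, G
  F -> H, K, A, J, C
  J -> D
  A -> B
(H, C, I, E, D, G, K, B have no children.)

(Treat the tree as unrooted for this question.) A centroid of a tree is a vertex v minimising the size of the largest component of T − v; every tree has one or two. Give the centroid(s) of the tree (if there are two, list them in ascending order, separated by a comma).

Removing F splits the tree into components of sizes 4, 2, 2, 1, 1, 1; the largest is 4 ≤ ⌊12/2⌋ = 6.
Every other node leaves some component of size > 6, so the centroid is unique.

F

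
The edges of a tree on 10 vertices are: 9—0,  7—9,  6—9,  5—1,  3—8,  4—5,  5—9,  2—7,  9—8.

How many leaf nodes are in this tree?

Exactly 6 nodes have a single neighbour: 0, 1, 2, 3, 4, 6.

6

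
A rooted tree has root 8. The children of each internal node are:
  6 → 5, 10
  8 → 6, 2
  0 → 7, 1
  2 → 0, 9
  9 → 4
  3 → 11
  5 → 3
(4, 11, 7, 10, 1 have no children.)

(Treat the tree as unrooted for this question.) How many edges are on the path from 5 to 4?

5

5 – 6 – 8 – 2 – 9 – 4: 5 edges.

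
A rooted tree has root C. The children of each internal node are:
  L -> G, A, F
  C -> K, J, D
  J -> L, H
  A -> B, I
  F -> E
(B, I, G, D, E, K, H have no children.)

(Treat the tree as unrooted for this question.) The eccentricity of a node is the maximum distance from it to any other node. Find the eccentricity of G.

A farthest node from G is K (D also at distance 4).
The path G – L – J – C – K has 4 edges.

4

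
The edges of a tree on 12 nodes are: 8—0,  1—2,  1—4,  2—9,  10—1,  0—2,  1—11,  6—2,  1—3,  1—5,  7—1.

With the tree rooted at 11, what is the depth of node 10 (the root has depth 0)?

2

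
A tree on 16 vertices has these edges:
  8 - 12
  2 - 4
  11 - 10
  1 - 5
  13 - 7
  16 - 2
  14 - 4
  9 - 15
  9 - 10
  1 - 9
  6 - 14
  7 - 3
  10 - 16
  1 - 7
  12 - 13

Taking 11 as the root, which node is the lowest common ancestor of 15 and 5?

15's ancestor chain is 15, 9, 10, 11 and 5's is 5, 1, 9, 10, 11; they first meet at 9.

9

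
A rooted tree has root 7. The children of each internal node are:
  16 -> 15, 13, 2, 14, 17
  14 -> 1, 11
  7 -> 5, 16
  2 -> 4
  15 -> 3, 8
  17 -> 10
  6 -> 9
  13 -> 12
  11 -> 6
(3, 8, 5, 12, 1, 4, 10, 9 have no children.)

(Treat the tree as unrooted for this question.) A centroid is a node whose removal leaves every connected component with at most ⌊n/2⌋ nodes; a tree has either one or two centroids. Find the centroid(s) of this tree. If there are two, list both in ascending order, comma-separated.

16

Removing 16 splits the tree into components of sizes 5, 3, 2, 2, 2, 2; the largest is 5 ≤ ⌊17/2⌋ = 8.
No neighbour of 16 does as well, so 16 is the unique centroid.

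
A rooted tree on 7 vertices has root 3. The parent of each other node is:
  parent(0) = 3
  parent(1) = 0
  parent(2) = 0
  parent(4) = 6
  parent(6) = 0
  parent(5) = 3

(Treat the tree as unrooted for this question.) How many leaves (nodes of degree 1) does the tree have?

Degree-1 nodes: 1, 2, 4, 5 — 4 of them.

4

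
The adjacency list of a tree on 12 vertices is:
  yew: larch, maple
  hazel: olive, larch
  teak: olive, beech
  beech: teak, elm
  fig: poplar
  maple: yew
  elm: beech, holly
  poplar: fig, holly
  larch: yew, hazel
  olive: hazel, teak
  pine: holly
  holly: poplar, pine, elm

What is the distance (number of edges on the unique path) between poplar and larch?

7

Walking from poplar: poplar–holly–elm–beech–teak–olive–hazel–larch. Length 7.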